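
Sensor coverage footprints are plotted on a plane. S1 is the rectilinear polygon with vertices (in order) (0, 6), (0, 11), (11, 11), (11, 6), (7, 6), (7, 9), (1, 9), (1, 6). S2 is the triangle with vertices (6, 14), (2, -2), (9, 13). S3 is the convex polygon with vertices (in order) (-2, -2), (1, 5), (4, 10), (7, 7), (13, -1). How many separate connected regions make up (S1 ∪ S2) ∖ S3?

(S1 ∪ S2) ∖ S3 splits into 2 disjoint pieces (area 45.0491, area 0.0081).

2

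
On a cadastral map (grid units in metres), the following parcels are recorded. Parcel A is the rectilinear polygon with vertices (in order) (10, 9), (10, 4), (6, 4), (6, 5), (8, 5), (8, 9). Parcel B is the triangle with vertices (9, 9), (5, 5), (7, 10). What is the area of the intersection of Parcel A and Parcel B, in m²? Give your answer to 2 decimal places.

0.50

The intersection is the polygon with vertices (8,9), (9,9), (8,8).
By the shoelace formula its area is 0.50.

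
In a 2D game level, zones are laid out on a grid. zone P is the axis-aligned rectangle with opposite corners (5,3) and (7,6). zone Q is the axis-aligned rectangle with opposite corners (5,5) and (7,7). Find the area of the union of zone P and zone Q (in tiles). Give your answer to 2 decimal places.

By inclusion–exclusion:
Individual areas: |zone P| = 6, |zone Q| = 4.
|zone P∩zone Q|: x∈[5,7], y∈[5,6] → 2·1 = 2.
|zone P ∪ zone Q| = 10 − 2 = 8.00.

8.00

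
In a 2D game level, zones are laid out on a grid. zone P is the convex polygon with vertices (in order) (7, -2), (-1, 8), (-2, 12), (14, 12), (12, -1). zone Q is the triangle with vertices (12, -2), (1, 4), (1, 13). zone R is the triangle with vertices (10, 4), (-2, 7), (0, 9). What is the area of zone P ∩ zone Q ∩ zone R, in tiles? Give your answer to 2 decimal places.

The intersection is the polygon with vertices (1,8.5), (6.21,5.895), (7.061,4.735), (1,6.25).
By the shoelace formula its area is 8.73.

8.73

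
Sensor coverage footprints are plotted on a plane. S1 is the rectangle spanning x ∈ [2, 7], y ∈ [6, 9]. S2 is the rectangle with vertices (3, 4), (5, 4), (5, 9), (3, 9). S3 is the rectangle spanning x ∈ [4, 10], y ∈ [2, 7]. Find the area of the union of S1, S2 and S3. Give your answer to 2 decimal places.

By inclusion–exclusion:
Individual areas: |S1| = 15, |S2| = 10, |S3| = 30.
|S1∩S2|: x∈[3,5], y∈[6,9] → 2·3 = 6.
|S1∩S3|: x∈[4,7], y∈[6,7] → 3·1 = 3.
|S2∩S3|: x∈[4,5], y∈[4,7] → 1·3 = 3.
|S1∩S2∩S3| = 1.
|S1 ∪ S2 ∪ S3| = 55 − 12 + 1 = 44.00.

44.00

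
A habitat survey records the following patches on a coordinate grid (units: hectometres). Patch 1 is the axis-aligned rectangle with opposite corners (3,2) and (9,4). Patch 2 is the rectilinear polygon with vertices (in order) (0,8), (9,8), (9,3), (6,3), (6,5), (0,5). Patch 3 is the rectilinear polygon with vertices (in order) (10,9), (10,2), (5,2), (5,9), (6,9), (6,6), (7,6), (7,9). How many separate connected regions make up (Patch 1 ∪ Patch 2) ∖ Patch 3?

(Patch 1 ∪ Patch 2) ∖ Patch 3 splits into 3 disjoint pieces (area 4, area 15, area 2).

3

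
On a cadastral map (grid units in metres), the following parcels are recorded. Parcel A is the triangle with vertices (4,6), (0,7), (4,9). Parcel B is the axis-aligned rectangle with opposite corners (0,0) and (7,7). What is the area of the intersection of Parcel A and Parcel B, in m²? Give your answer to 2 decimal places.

The intersection is the polygon with vertices (0,7), (4,7), (4,6).
By the shoelace formula its area is 2.00.

2.00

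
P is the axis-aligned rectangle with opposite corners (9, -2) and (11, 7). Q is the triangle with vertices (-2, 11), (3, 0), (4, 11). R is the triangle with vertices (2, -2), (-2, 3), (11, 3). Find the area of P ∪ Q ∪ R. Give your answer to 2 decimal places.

By inclusion–exclusion:
Individual areas: |P| = 18, |Q| = 33, |R| = 32.5.
|P∩Q| = 0.
|P∩R| = 1.1111.
|Q∩R| = 2.4545.
|P∩Q∩R| = 0.
|P ∪ Q ∪ R| = 83.5 − 3.5657 + 0 = 79.93.

79.93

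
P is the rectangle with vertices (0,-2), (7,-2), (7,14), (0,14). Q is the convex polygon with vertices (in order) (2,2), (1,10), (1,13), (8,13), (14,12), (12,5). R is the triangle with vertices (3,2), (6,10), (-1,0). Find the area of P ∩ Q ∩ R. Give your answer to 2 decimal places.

The intersection is the polygon with vertices (2,2), (1.758,3.939), (6,10), (3.127,2.338).
By the shoelace formula its area is 8.68.

8.68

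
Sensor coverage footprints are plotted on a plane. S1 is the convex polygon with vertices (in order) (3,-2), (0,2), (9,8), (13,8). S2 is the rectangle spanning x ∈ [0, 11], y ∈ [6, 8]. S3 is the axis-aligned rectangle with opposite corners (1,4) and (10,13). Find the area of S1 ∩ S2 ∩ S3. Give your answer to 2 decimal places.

5.00

The intersection is the polygon with vertices (10,8), (10,6), (6,6), (9,8).
By the shoelace formula its area is 5.00.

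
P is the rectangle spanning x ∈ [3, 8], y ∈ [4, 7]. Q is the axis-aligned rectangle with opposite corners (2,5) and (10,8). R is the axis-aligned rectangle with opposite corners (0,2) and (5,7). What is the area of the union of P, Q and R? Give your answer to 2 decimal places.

By inclusion–exclusion:
Individual areas: |P| = 15, |Q| = 24, |R| = 25.
|P∩Q|: x∈[3,8], y∈[5,7] → 5·2 = 10.
|P∩R|: x∈[3,5], y∈[4,7] → 2·3 = 6.
|Q∩R|: x∈[2,5], y∈[5,7] → 3·2 = 6.
|P∩Q∩R| = 4.
|P ∪ Q ∪ R| = 64 − 22 + 4 = 46.00.

46.00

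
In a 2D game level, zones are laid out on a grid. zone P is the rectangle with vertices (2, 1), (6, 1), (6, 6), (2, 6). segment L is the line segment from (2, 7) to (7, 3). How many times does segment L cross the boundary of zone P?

The segment meets the boundary at (3.25,6), (6,3.8).

2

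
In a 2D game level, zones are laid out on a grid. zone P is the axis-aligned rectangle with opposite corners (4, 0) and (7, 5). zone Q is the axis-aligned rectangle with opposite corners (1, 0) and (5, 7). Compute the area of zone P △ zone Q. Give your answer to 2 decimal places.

33.00

|zone P∩zone Q|: x∈[4,5], y∈[0,5] → 1·5 = 5.
|zone P △ zone Q| = |zone P| + |zone Q| − 2·|zone P∩zone Q| = 15 + 28 − 10 = 33.00.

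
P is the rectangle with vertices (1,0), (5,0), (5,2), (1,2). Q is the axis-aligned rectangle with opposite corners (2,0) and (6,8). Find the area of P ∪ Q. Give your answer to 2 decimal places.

By inclusion–exclusion:
Individual areas: |P| = 8, |Q| = 32.
|P∩Q|: x∈[2,5], y∈[0,2] → 3·2 = 6.
|P ∪ Q| = 40 − 6 = 34.00.

34.00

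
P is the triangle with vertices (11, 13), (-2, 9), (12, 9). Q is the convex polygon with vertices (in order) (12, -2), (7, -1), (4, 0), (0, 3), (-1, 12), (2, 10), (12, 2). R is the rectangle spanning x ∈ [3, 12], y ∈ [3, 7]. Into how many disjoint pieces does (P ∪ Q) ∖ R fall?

(P ∪ Q) ∖ R is a single connected region.

1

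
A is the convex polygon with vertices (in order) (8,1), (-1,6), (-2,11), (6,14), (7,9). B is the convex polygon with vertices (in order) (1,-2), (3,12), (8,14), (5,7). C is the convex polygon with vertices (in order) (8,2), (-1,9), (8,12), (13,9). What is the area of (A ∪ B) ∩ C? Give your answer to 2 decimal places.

The region (A ∪ B) ∩ C is the polygon with vertices (6.636,10.818), (7,9), (7.862,2.108), (-1,9), (7,11.667).
By the shoelace formula its area is 37.75.

37.75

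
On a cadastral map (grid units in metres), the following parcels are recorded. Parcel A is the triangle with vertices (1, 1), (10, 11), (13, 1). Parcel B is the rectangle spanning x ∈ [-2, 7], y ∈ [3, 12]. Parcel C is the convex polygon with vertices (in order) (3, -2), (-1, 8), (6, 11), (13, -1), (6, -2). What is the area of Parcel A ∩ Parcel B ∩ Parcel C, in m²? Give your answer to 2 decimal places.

9.80

The intersection is the polygon with vertices (7,3), (2.8,3), (7,7.667).
By the shoelace formula its area is 9.80.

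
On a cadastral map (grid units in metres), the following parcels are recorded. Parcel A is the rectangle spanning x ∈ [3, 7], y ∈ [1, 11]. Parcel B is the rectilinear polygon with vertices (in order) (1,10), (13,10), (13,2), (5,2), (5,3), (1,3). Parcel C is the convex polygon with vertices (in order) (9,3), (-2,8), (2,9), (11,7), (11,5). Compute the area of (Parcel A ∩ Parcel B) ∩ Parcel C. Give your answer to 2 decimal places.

The region (Parcel A ∩ Parcel B) ∩ Parcel C is the polygon with vertices (3,8.778), (7,7.889), (7,3.909), (3,5.727).
By the shoelace formula its area is 14.06.

14.06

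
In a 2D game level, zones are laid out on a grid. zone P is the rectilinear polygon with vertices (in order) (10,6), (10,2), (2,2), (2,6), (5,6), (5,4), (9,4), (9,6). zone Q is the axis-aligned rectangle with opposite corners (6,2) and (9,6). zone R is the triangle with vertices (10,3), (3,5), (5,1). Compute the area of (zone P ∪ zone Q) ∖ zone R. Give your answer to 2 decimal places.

|zone P ∪ zone Q| = 30.
|(zone P ∪ zone Q) ∩ zone R| = 10.2143.
|(zone P ∪ zone Q) ∖ zone R| = 30 − 10.2143 = 19.79.

19.79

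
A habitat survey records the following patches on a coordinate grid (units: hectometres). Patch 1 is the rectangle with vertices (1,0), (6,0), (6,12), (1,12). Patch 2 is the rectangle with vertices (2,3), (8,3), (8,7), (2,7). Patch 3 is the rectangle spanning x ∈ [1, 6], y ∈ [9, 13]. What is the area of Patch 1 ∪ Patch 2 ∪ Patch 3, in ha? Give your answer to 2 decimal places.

By inclusion–exclusion:
Individual areas: |Patch 1| = 60, |Patch 2| = 24, |Patch 3| = 20.
|Patch 1∩Patch 2|: x∈[2,6], y∈[3,7] → 4·4 = 16.
|Patch 1∩Patch 3|: x∈[1,6], y∈[9,12] → 5·3 = 15.
|Patch 2∩Patch 3| = 0 (no overlap).
|Patch 1∩Patch 2∩Patch 3| = 0.
|Patch 1 ∪ Patch 2 ∪ Patch 3| = 104 − 31 + 0 = 73.00.

73.00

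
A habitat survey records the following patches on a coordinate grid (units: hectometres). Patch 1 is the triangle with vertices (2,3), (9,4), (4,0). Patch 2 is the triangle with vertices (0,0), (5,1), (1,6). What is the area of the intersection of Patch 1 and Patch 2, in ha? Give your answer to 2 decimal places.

3.44

The intersection is the polygon with vertices (3.256,3.179), (5,1), (3.529,0.706), (2,3).
By the shoelace formula its area is 3.44.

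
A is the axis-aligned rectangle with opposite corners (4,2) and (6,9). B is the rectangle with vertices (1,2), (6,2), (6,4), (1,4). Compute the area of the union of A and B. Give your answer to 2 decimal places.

20.00

By inclusion–exclusion:
Individual areas: |A| = 14, |B| = 10.
|A∩B|: x∈[4,6], y∈[2,4] → 2·2 = 4.
|A ∪ B| = 24 − 4 = 20.00.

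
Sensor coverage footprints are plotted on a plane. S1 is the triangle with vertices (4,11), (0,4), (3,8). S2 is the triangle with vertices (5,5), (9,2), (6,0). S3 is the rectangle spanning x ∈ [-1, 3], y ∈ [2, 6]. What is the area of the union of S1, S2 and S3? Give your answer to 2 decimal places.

By inclusion–exclusion:
Individual areas: |S1| = 2.5, |S2| = 8.5, |S3| = 16.
|S1∩S2| = 0.
|S1∩S3| = 0.3571.
|S2∩S3| = 0.
|S1∩S2∩S3| = 0.
|S1 ∪ S2 ∪ S3| = 27 − 0.3571 + 0 = 26.64.

26.64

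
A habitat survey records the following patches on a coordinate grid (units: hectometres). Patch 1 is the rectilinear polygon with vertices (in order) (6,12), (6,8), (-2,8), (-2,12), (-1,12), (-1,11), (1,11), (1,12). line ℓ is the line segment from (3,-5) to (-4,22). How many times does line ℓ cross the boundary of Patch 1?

2

The segment meets the boundary at (-1.407,12), (-0.37,8).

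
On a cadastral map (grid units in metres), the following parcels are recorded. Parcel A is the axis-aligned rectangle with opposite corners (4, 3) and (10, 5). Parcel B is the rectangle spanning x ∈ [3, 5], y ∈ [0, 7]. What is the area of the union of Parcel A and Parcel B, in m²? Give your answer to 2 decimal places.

By inclusion–exclusion:
Individual areas: |Parcel A| = 12, |Parcel B| = 14.
|Parcel A∩Parcel B|: x∈[4,5], y∈[3,5] → 1·2 = 2.
|Parcel A ∪ Parcel B| = 26 − 2 = 24.00.

24.00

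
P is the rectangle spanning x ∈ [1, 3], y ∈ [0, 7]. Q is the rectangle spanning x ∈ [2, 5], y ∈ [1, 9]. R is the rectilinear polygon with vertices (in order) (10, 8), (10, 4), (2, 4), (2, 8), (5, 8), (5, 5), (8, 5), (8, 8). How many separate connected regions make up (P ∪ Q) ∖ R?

2

(P ∪ Q) ∖ R splits into 2 disjoint pieces (area 17, area 3).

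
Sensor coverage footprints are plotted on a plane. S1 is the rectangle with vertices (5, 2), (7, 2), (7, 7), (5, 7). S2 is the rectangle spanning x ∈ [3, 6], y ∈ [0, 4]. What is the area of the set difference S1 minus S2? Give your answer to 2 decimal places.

|S1∩S2|: x∈[5,6], y∈[2,4] → 1·2 = 2.
|S1| = 10.
|S1 ∖ S2| = |S1| − |S1∩S2| = 10 − 2 = 8.00.

8.00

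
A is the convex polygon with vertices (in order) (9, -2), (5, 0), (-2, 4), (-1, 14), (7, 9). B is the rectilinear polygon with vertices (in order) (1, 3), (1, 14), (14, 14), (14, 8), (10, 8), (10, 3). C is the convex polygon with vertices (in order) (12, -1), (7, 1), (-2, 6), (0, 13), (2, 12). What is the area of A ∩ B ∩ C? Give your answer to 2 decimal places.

The intersection is the polygon with vertices (8.091,3), (3.4,3), (1,4.333), (1,12.5), (2,12), (7.833,4.417).
By the shoelace formula its area is 38.21.

38.21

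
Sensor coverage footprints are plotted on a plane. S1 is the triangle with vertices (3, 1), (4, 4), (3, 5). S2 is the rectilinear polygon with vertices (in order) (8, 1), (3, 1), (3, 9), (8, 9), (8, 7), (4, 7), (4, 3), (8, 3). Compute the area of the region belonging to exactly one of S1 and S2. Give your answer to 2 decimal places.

|S1| = 2, |S2| = 24, |S1∩S2| = 2.
|S1 △ S2| = |S1| + |S2| − 2·|S1∩S2| = 2 + 24 − 4 = 22.00.

22.00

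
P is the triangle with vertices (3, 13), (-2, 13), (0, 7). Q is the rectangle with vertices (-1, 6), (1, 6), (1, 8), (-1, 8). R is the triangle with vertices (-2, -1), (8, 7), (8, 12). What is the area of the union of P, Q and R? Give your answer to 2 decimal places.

43.58

By inclusion–exclusion:
Individual areas: |P| = 15, |Q| = 4, |R| = 25.
|P∩Q| = 0.4167.
|P∩R| = 0.
|Q∩R| = 0.
|P∩Q∩R| = 0.
|P ∪ Q ∪ R| = 44 − 0.4167 + 0 = 43.58.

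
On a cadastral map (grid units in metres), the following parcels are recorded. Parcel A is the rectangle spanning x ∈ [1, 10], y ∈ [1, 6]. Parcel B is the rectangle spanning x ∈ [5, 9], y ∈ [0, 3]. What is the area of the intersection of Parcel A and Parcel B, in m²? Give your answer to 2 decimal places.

|Parcel A∩Parcel B|: x∈[5,9], y∈[1,3] → 4·2 = 8.

8.00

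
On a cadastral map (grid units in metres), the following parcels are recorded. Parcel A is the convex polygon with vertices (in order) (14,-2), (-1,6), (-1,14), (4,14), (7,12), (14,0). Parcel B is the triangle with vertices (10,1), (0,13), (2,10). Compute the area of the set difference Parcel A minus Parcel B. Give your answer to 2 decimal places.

118.00

|Parcel A| = 121, |Parcel A∩Parcel B| = 3.
|Parcel A ∖ Parcel B| = |Parcel A| − |Parcel A∩Parcel B| = 121 − 3 = 118.00.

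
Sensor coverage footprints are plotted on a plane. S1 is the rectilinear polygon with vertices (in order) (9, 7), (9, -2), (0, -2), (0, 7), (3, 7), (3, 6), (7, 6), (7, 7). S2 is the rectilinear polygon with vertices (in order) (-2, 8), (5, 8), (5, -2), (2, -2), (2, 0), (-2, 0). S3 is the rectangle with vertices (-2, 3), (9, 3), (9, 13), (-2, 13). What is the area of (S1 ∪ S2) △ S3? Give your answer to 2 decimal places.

112.00

|S1 ∪ S2| = 100.
|(S1 ∪ S2) ∩ S3| = 49.
|(S1 ∪ S2) △ S3| = 100 + 110 − 98 = 112.00.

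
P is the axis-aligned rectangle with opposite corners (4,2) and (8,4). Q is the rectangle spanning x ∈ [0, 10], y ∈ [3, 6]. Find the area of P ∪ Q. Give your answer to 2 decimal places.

34.00

By inclusion–exclusion:
Individual areas: |P| = 8, |Q| = 30.
|P∩Q|: x∈[4,8], y∈[3,4] → 4·1 = 4.
|P ∪ Q| = 38 − 4 = 34.00.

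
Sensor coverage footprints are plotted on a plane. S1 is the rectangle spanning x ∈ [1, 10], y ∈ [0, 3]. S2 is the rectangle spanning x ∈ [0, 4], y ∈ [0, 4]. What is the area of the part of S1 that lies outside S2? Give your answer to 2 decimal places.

18.00

|S1∩S2|: x∈[1,4], y∈[0,3] → 3·3 = 9.
|S1| = 27.
|S1 ∖ S2| = |S1| − |S1∩S2| = 27 − 9 = 18.00.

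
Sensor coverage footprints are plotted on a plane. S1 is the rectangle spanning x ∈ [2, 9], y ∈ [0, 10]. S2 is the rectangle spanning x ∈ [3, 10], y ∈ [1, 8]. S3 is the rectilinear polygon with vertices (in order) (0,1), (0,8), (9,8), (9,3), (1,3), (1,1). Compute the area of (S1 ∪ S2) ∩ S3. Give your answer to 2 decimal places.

35.00

The region (S1 ∪ S2) ∩ S3 is the polygon with vertices (2,8), (9,8), (9,3), (2,3).
By the shoelace formula its area is 35.00.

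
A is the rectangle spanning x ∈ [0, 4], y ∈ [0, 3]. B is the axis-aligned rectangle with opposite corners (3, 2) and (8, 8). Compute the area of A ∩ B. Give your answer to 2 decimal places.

1.00

|A∩B|: x∈[3,4], y∈[2,3] → 1·1 = 1.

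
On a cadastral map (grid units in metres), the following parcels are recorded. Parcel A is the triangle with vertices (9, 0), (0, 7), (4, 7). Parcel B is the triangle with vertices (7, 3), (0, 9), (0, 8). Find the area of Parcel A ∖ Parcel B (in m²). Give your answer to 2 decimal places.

12.14

|Parcel A| = 14, |Parcel A∩Parcel B| = 1.859.
|Parcel A ∖ Parcel B| = |Parcel A| − |Parcel A∩Parcel B| = 14 − 1.859 = 12.14.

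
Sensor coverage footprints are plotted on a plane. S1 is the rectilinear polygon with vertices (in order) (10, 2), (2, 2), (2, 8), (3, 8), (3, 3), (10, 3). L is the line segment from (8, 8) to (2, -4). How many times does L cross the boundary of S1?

The segment meets the boundary at (5,2), (5.5,3).

2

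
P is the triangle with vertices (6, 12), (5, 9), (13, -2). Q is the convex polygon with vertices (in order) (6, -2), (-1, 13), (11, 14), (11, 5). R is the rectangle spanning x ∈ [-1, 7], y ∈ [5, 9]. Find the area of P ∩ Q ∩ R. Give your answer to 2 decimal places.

2.75

The intersection is the polygon with vertices (5,9), (7,9), (7,6.25).
By the shoelace formula its area is 2.75.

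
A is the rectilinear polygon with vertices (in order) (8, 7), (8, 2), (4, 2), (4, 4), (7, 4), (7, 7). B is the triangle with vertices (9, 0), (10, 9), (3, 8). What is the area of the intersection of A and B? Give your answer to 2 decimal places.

The intersection is the polygon with vertices (8,2), (7.5,2), (6,4), (7,4), (7,7), (8,7).
By the shoelace formula its area is 5.50.

5.50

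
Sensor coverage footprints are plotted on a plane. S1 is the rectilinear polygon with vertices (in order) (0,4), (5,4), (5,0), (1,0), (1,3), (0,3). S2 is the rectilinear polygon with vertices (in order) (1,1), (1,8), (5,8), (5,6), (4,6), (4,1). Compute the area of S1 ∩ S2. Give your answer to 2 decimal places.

The intersection is the polygon with vertices (4,4), (4,1), (1,1), (1,3), (1,4).
By the shoelace formula its area is 9.00.

9.00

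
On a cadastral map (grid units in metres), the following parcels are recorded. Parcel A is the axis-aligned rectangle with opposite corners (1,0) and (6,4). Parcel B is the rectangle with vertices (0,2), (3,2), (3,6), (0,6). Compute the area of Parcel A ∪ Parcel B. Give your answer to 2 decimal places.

28.00

By inclusion–exclusion:
Individual areas: |Parcel A| = 20, |Parcel B| = 12.
|Parcel A∩Parcel B|: x∈[1,3], y∈[2,4] → 2·2 = 4.
|Parcel A ∪ Parcel B| = 32 − 4 = 28.00.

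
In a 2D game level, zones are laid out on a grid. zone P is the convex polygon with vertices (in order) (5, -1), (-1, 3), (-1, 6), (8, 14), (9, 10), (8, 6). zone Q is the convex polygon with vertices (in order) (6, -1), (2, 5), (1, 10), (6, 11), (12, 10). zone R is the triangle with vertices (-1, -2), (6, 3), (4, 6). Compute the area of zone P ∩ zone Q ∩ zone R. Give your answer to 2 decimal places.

The intersection is the polygon with vertices (2.71,3.936), (4,6), (6,3), (4.194,1.71).
By the shoelace formula its area is 6.97.

6.97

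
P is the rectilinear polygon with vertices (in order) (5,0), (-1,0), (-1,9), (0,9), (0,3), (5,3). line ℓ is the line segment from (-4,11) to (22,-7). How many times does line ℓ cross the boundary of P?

The segment meets the boundary at (0,8.231), (-1,8.923).

2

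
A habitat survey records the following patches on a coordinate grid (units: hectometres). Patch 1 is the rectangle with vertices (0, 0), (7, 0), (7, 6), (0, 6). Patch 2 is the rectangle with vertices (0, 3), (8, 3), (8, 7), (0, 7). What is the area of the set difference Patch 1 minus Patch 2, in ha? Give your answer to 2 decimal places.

|Patch 1∩Patch 2|: x∈[0,7], y∈[3,6] → 7·3 = 21.
|Patch 1| = 42.
|Patch 1 ∖ Patch 2| = |Patch 1| − |Patch 1∩Patch 2| = 42 − 21 = 21.00.

21.00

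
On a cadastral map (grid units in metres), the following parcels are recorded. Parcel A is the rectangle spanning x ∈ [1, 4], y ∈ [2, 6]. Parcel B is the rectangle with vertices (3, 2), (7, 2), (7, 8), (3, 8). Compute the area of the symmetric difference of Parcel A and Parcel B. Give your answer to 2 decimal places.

|Parcel A∩Parcel B|: x∈[3,4], y∈[2,6] → 1·4 = 4.
|Parcel A △ Parcel B| = |Parcel A| + |Parcel B| − 2·|Parcel A∩Parcel B| = 12 + 24 − 8 = 28.00.

28.00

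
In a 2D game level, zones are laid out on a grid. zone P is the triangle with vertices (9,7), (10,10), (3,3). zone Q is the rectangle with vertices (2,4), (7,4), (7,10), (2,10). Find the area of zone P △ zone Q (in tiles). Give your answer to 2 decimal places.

32.17

|zone P| = 7, |zone Q| = 30, |zone P∩zone Q| = 2.4167.
|zone P △ zone Q| = |zone P| + |zone Q| − 2·|zone P∩zone Q| = 7 + 30 − 4.8333 = 32.17.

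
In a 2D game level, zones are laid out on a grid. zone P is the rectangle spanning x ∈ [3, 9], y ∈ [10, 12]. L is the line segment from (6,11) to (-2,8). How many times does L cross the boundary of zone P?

1

The segment meets the boundary at (3.333,10).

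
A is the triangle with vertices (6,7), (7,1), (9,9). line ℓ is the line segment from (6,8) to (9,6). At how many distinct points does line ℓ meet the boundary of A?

The segment meets the boundary at (8.357,6.429), (6.75,7.5).

2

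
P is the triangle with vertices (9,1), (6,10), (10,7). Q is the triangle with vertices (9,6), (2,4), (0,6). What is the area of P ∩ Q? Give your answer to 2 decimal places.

The intersection is the polygon with vertices (7.333,6), (9,6), (7.478,5.565).
By the shoelace formula its area is 0.36.

0.36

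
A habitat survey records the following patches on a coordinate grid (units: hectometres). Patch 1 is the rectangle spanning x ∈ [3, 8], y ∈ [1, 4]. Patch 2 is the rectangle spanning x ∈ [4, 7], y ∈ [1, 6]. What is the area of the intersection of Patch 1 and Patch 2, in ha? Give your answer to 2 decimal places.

|Patch 1∩Patch 2|: x∈[4,7], y∈[1,4] → 3·3 = 9.

9.00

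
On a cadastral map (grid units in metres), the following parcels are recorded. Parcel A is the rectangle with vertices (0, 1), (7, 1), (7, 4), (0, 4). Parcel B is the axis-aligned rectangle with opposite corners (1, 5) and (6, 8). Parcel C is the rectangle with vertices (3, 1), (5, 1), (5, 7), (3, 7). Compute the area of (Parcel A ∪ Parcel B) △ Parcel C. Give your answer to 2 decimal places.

|Parcel A ∪ Parcel B| = 36.
|(Parcel A ∪ Parcel B) ∩ Parcel C| = 10.
|(Parcel A ∪ Parcel B) △ Parcel C| = 36 + 12 − 20 = 28.00.

28.00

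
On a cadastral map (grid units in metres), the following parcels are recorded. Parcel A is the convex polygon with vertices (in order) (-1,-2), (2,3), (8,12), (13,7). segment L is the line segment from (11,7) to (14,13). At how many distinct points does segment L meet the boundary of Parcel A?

1

The segment meets the boundary at (11.667,8.333).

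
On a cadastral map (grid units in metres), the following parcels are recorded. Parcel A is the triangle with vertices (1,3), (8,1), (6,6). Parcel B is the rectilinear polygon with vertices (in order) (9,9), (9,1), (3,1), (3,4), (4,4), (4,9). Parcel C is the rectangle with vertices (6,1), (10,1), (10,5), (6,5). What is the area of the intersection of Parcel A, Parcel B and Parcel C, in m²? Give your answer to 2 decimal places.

4.23

The intersection is the polygon with vertices (8,1), (6,1.571), (6,5), (6.4,5).
By the shoelace formula its area is 4.23.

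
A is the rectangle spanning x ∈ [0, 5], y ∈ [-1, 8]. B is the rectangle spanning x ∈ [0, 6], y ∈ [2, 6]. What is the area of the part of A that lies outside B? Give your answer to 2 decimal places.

25.00

|A∩B|: x∈[0,5], y∈[2,6] → 5·4 = 20.
|A| = 45.
|A ∖ B| = |A| − |A∩B| = 45 − 20 = 25.00.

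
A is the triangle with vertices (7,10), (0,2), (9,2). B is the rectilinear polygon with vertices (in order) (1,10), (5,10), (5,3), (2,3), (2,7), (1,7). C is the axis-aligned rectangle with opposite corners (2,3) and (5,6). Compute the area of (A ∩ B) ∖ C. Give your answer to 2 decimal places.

|A ∩ B| = 9.
|(A ∩ B) ∩ C| = 7.7143.
|(A ∩ B) ∖ C| = 9 − 7.7143 = 1.29.

1.29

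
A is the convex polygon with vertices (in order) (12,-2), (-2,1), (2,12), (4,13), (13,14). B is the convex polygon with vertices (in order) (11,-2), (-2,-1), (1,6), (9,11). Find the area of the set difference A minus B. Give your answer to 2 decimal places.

|A| = 173.5, |A∩B| = 90.3958.
|A ∖ B| = |A| − |A∩B| = 173.5 − 90.3958 = 83.10.

83.10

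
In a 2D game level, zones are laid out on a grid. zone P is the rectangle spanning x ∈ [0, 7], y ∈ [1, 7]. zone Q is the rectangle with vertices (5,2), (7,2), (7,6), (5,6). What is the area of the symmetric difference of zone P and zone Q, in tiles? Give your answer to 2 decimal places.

34.00

|zone P∩zone Q|: x∈[5,7], y∈[2,6] → 2·4 = 8.
|zone P △ zone Q| = |zone P| + |zone Q| − 2·|zone P∩zone Q| = 42 + 8 − 16 = 34.00.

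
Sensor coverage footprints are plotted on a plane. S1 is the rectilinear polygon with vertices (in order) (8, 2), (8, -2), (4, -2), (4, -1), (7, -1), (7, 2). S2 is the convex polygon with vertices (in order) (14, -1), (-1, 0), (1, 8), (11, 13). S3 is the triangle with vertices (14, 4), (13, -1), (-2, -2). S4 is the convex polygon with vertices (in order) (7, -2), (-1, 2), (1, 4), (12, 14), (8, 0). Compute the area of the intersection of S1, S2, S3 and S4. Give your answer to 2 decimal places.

The intersection is the polygon with vertices (7,1.375), (8,1.75), (8,0), (7.71,-0.581), (7,-0.533).
By the shoelace formula its area is 2.04.

2.04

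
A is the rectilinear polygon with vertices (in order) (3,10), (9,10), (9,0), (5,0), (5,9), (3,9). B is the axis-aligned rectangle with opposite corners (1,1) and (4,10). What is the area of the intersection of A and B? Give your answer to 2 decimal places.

1.00

The intersection is the polygon with vertices (4,10), (4,9), (3,9), (3,10).
By the shoelace formula its area is 1.00.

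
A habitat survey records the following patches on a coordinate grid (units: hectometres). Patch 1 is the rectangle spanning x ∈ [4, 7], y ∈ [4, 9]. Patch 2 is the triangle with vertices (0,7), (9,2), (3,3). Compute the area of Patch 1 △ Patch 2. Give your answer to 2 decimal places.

|Patch 1| = 15, |Patch 2| = 10.5, |Patch 1∩Patch 2| = 0.5444.
|Patch 1 △ Patch 2| = |Patch 1| + |Patch 2| − 2·|Patch 1∩Patch 2| = 15 + 10.5 − 1.0889 = 24.41.

24.41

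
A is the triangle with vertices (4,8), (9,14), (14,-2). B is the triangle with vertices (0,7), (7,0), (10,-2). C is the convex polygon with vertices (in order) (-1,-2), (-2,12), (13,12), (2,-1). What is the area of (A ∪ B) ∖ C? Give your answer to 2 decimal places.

31.13

|A ∪ B| = 58.5.
|(A ∪ B) ∩ C| = 27.371.
|(A ∪ B) ∖ C| = 58.5 − 27.371 = 31.13.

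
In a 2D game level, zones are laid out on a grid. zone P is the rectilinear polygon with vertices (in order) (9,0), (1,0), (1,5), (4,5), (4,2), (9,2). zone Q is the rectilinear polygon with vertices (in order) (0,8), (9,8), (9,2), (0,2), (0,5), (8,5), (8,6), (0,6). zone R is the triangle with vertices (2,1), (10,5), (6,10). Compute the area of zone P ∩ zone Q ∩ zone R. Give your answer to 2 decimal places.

The intersection is the polygon with vertices (4,5), (4,2), (2.444,2), (3.778,5).
By the shoelace formula its area is 2.67.

2.67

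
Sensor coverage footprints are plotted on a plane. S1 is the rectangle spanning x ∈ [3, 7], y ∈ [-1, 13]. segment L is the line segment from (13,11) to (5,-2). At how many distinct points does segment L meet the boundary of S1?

The segment meets the boundary at (5.615,-1), (7,1.25).

2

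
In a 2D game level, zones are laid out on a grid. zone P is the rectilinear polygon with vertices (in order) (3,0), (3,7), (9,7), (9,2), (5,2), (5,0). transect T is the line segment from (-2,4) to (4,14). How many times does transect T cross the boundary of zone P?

0

The segment lies entirely outside zone P and never meets its boundary.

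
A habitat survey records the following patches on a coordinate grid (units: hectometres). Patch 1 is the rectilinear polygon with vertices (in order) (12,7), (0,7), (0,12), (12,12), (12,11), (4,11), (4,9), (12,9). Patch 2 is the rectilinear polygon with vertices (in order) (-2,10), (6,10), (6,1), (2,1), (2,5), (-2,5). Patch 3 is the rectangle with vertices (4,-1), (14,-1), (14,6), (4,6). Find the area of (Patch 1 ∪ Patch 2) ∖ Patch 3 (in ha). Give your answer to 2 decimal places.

74.00

|Patch 1 ∪ Patch 2| = 84.
|(Patch 1 ∪ Patch 2) ∩ Patch 3| = 10.
|(Patch 1 ∪ Patch 2) ∖ Patch 3| = 84 − 10 = 74.00.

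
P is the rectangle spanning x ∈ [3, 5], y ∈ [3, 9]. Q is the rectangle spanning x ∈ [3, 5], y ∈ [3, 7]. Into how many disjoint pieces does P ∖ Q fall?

1

P ∖ Q is a single connected region.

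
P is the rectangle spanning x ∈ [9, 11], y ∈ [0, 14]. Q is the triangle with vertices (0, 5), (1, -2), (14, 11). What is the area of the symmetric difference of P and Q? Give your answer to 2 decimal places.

70.86

|P| = 28, |Q| = 52, |P∩Q| = 4.5714.
|P △ Q| = |P| + |Q| − 2·|P∩Q| = 28 + 52 − 9.1429 = 70.86.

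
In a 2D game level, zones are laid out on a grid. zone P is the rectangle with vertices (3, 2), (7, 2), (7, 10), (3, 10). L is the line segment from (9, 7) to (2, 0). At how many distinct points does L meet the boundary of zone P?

The segment meets the boundary at (4,2), (7,5).

2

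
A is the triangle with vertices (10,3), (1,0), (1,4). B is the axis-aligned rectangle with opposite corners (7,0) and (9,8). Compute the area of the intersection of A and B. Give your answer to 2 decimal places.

The intersection is the polygon with vertices (7,2), (7,3.333), (9,3.111), (9,2.667).
By the shoelace formula its area is 1.78.

1.78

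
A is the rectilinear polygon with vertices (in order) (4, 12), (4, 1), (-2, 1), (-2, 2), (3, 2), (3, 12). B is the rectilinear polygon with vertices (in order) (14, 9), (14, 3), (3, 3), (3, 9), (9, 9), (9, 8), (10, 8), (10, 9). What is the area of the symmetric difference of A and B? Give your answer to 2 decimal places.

|A| = 16, |B| = 65, |A∩B| = 6.
|A △ B| = |A| + |B| − 2·|A∩B| = 16 + 65 − 12 = 69.00.

69.00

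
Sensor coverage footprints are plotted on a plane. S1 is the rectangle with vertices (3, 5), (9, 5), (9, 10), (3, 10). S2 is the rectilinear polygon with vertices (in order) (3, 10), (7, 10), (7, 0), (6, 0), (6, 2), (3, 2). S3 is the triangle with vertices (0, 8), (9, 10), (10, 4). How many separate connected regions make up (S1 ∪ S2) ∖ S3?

(S1 ∪ S2) ∖ S3 splits into 2 disjoint pieces (area 18.05, area 4).

2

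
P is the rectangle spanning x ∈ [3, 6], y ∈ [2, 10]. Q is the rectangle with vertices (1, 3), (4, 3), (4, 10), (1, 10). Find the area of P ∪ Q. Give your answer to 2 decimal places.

38.00

By inclusion–exclusion:
Individual areas: |P| = 24, |Q| = 21.
|P∩Q|: x∈[3,4], y∈[3,10] → 1·7 = 7.
|P ∪ Q| = 45 − 7 = 38.00.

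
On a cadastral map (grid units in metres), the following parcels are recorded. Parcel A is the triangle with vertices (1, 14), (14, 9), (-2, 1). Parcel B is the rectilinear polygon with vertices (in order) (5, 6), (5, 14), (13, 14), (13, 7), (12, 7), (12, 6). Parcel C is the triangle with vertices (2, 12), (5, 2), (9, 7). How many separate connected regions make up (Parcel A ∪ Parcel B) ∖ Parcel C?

1

(Parcel A ∪ Parcel B) ∖ Parcel C is a single connected region.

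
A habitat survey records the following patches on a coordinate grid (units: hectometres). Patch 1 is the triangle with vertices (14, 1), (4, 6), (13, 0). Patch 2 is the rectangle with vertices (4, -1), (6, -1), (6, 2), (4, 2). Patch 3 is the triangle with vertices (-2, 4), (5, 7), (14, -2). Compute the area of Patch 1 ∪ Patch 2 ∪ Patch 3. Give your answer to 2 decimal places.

55.25

By inclusion–exclusion:
Individual areas: |Patch 1| = 7.5, |Patch 2| = 6, |Patch 3| = 45.
|Patch 1∩Patch 2| = 0.
|Patch 1∩Patch 3| = 2.
|Patch 2∩Patch 3| = 1.25.
|Patch 1∩Patch 2∩Patch 3| = 0.
|Patch 1 ∪ Patch 2 ∪ Patch 3| = 58.5 − 3.25 + 0 = 55.25.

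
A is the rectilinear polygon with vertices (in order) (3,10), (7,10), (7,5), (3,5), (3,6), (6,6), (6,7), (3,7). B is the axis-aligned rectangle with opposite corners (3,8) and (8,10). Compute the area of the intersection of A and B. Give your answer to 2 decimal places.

The intersection is the polygon with vertices (7,10), (7,8), (3,8), (3,10).
By the shoelace formula its area is 8.00.

8.00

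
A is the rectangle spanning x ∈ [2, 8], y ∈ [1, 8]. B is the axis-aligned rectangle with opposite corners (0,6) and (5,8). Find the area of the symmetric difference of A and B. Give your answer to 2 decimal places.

|A∩B|: x∈[2,5], y∈[6,8] → 3·2 = 6.
|A △ B| = |A| + |B| − 2·|A∩B| = 42 + 10 − 12 = 40.00.

40.00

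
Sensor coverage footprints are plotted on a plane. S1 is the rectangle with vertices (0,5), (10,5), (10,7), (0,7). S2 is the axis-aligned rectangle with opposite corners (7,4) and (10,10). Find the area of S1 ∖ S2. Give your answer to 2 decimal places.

|S1∩S2|: x∈[7,10], y∈[5,7] → 3·2 = 6.
|S1| = 20.
|S1 ∖ S2| = |S1| − |S1∩S2| = 20 − 6 = 14.00.

14.00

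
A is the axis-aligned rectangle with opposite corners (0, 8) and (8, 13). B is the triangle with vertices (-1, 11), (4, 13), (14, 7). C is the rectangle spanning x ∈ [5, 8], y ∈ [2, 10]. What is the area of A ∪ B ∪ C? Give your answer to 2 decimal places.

64.33

By inclusion–exclusion:
Individual areas: |A| = 40, |B| = 25, |C| = 24.
|A∩B| = 18.6667.
|A∩C|: x∈[5,8], y∈[8,10] → 3·2 = 6.
|B∩C| = 3.
|A∩B∩C| = 3.
|A ∪ B ∪ C| = 89 − 27.6667 + 3 = 64.33.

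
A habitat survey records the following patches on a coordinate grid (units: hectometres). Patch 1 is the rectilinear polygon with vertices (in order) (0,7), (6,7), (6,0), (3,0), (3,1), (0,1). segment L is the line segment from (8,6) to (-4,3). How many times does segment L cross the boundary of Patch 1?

The segment meets the boundary at (0,4), (6,5.5).

2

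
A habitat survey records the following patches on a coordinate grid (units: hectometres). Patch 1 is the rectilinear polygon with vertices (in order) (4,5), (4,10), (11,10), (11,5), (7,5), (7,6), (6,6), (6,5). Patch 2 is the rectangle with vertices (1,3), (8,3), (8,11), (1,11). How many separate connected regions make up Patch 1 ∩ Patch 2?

1

Patch 1 ∩ Patch 2 is a single connected region.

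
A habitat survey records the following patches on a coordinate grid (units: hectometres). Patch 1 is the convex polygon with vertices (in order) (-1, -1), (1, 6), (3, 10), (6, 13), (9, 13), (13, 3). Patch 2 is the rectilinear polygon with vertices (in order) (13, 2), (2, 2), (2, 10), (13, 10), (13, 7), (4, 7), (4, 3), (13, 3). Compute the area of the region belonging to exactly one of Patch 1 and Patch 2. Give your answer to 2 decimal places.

79.20

|Patch 1| = 112.5, |Patch 2| = 52, |Patch 1∩Patch 2| = 42.65.
|Patch 1 △ Patch 2| = |Patch 1| + |Patch 2| − 2·|Patch 1∩Patch 2| = 112.5 + 52 − 85.3 = 79.20.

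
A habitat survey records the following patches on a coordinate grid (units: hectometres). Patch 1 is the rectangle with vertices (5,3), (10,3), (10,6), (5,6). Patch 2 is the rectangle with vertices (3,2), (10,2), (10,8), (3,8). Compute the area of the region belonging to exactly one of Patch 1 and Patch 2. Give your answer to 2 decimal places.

|Patch 1∩Patch 2|: x∈[5,10], y∈[3,6] → 5·3 = 15.
|Patch 1 △ Patch 2| = |Patch 1| + |Patch 2| − 2·|Patch 1∩Patch 2| = 15 + 42 − 30 = 27.00.

27.00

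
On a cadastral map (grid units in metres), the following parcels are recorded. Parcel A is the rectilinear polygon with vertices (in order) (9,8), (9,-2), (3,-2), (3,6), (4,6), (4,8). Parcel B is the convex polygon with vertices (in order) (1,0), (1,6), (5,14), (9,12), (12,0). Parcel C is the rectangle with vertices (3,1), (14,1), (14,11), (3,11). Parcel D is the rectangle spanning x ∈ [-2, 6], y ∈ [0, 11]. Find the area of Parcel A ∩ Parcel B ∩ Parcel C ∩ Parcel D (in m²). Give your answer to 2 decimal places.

The intersection is the polygon with vertices (4,6), (4,8), (6,8), (6,1), (3,1), (3,6).
By the shoelace formula its area is 19.00.

19.00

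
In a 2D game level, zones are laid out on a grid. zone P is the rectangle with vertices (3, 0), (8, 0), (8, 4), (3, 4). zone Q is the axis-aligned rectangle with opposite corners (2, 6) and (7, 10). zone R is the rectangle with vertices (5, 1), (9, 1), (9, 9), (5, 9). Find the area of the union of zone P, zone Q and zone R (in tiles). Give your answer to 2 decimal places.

By inclusion–exclusion:
Individual areas: |zone P| = 20, |zone Q| = 20, |zone R| = 32.
|zone P∩zone Q| = 0 (no overlap).
|zone P∩zone R|: x∈[5,8], y∈[1,4] → 3·3 = 9.
|zone Q∩zone R|: x∈[5,7], y∈[6,9] → 2·3 = 6.
|zone P∩zone Q∩zone R| = 0.
|zone P ∪ zone Q ∪ zone R| = 72 − 15 + 0 = 57.00.

57.00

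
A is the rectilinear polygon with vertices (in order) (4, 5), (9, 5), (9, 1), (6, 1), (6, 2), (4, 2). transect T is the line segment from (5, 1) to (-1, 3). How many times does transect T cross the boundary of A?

0

The segment lies entirely outside A and never meets its boundary.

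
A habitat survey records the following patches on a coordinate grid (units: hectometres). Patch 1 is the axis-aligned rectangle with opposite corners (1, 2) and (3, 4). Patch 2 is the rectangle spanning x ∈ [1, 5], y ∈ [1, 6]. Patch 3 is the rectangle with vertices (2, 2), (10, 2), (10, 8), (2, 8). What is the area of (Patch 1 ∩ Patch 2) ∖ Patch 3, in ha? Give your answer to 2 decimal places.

2.00

|Patch 1 ∩ Patch 2| = 4.
|(Patch 1 ∩ Patch 2) ∩ Patch 3| = 2.
|(Patch 1 ∩ Patch 2) ∖ Patch 3| = 4 − 2 = 2.00.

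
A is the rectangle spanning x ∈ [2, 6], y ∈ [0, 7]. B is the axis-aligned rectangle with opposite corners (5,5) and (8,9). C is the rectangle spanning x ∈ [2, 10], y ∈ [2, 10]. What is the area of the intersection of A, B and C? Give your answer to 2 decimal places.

The intersection is the polygon with vertices (6,5), (5,5), (5,7), (6,7).
By the shoelace formula its area is 2.00.

2.00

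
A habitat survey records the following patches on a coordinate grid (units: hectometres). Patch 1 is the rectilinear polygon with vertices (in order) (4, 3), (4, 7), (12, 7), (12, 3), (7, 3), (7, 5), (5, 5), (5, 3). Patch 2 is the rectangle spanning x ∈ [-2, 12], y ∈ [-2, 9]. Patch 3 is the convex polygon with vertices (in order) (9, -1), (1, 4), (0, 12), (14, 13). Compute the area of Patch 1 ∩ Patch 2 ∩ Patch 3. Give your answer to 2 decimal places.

24.57

The intersection is the polygon with vertices (11.857,7), (10.429,3), (7,3), (7,5), (5,5), (5,3), (4,3), (4,7).
By the shoelace formula its area is 24.57.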